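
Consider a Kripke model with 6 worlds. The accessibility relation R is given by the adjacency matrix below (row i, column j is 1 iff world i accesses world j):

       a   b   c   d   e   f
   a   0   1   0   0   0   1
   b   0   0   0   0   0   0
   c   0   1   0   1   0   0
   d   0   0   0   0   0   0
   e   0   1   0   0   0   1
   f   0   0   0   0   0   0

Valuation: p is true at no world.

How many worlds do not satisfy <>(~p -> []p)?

3

a: successors {b, f}; ~p -> []p there: b:T, f:T. ✓
b: no successors, so <>(~p -> []p) fails. ✗
c: successors {b, d}; ~p -> []p there: b:T, d:T. ✓
d: no successors, so <>(~p -> []p) fails. ✗
e: successors {b, f}; ~p -> []p there: b:T, f:T. ✓
f: no successors, so <>(~p -> []p) fails. ✗
Satisfying worlds: {a, c, e}.
So <>(~p -> []p) fails at the other 3 worlds.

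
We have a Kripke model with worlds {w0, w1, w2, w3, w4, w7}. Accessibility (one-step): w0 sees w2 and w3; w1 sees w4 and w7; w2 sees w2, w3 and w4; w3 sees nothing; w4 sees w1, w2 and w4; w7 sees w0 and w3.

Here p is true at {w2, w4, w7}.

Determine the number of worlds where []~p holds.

2

w0: successors {w2, w3}; ~p there: w2:F, w3:T. ✗
w1: successors {w4, w7}; ~p there: w4:F, w7:F. ✗
w2: successors {w2, w3, w4}; ~p there: w2:F, w3:T, w4:F. ✗
w3: no successors, so []~p holds vacuously. ✓
w4: successors {w1, w2, w4}; ~p there: w1:T, w2:F, w4:F. ✗
w7: successors {w0, w3}; ~p there: w0:T, w3:T. ✓
Satisfying worlds: {w3, w7}.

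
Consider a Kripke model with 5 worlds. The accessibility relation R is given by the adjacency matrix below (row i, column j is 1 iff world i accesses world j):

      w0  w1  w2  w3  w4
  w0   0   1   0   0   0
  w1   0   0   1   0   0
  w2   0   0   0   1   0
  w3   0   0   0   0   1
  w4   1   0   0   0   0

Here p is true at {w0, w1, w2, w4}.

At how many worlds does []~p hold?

w0: successors {w1}; ~p there: w1:F. ✗
w1: successors {w2}; ~p there: w2:F. ✗
w2: successors {w3}; ~p there: w3:T. ✓
w3: successors {w4}; ~p there: w4:F. ✗
w4: successors {w0}; ~p there: w0:F. ✗
Satisfying worlds: {w2}.

1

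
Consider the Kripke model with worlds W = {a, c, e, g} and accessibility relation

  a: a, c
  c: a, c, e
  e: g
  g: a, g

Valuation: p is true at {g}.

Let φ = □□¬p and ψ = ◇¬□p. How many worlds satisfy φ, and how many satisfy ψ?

For □□¬p:
a: successors {a, c}; □¬p there: a:T, c:T. ✓
c: successors {a, c, e}; □¬p there: a:T, c:T, e:F. ✗
e: successors {g}; □¬p there: g:F. ✗
g: successors {a, g}; □¬p there: a:T, g:F. ✗
— 1 world.
For ◇¬□p:
a: successors {a, c}; ¬□p there: a:T, c:T. ✓
c: successors {a, c, e}; ¬□p there: a:T, c:T, e:F. ✓
e: successors {g}; ¬□p there: g:T. ✓
g: successors {a, g}; ¬□p there: a:T, g:T. ✓
— 4 worlds.

1 and 4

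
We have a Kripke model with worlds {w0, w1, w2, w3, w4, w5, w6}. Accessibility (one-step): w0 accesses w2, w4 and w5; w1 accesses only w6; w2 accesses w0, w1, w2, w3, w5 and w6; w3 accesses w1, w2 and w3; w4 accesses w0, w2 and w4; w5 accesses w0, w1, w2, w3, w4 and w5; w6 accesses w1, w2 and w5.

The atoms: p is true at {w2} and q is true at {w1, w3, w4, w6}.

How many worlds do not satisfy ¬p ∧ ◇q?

w0: ¬p is T, ◇q is T. ✓
w1: ¬p is T, ◇q is T. ✓
w2: ¬p is F, ◇q is T. ✗
w3: ¬p is T, ◇q is T. ✓
w4: ¬p is T, ◇q is T. ✓
w5: ¬p is T, ◇q is T. ✓
w6: ¬p is T, ◇q is T. ✓
Satisfying worlds: {w0, w1, w3, w4, w5, w6}.
So ¬p ∧ ◇q fails at the other 1 world.

1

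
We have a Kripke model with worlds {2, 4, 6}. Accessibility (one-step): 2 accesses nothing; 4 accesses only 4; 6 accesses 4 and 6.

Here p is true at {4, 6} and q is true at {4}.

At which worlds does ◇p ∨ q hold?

{4, 6}

2: ◇p is F, q is F. ✗
4: ◇p is T, q is T. ✓
6: ◇p is T, q is F. ✓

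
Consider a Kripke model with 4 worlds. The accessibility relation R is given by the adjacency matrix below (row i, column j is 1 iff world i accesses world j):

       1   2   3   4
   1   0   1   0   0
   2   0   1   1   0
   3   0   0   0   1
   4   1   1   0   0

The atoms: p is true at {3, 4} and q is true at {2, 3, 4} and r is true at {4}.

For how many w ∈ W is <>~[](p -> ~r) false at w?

3

1: successors {2}; ~[](p -> ~r) there: 2:F. ✗
2: successors {2, 3}; ~[](p -> ~r) there: 2:F, 3:T. ✓
3: successors {4}; ~[](p -> ~r) there: 4:F. ✗
4: successors {1, 2}; ~[](p -> ~r) there: 1:F, 2:F. ✗
Satisfying worlds: {2}.
So <>~[](p -> ~r) fails at the other 3 worlds.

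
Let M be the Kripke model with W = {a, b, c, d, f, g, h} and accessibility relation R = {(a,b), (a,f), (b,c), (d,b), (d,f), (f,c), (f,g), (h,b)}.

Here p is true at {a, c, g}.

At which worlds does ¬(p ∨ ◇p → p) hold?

a: p ∨ ◇p → p is T. ✗
b: p ∨ ◇p → p is F. ✓
c: p ∨ ◇p → p is T. ✗
d: p ∨ ◇p → p is T. ✗
f: p ∨ ◇p → p is F. ✓
g: p ∨ ◇p → p is T. ✗
h: p ∨ ◇p → p is T. ✗

{b, f}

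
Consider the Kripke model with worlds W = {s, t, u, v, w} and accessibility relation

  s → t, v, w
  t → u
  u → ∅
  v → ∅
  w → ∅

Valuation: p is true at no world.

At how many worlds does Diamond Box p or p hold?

s: Diamond Box p is T, p is F. ✓
t: Diamond Box p is T, p is F. ✓
u: Diamond Box p is F, p is F. ✗
v: Diamond Box p is F, p is F. ✗
w: Diamond Box p is F, p is F. ✗
Satisfying worlds: {s, t}.

2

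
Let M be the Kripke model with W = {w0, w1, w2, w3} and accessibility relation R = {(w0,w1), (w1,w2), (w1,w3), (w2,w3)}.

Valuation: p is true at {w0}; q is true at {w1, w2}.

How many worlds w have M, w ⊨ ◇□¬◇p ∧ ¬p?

2

w0: ◇□¬◇p is T, ¬p is F. ✗
w1: ◇□¬◇p is T, ¬p is T. ✓
w2: ◇□¬◇p is T, ¬p is T. ✓
w3: ◇□¬◇p is F, ¬p is T. ✗
Satisfying worlds: {w1, w2}.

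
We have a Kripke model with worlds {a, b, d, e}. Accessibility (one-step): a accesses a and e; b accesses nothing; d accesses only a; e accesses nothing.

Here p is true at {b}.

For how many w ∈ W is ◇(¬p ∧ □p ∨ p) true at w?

1

a: successors {a, e}; ¬p ∧ □p ∨ p there: a:F, e:T. ✓
b: no successors, so ◇(¬p ∧ □p ∨ p) fails. ✗
d: successors {a}; ¬p ∧ □p ∨ p there: a:F. ✗
e: no successors, so ◇(¬p ∧ □p ∨ p) fails. ✗
Satisfying worlds: {a}.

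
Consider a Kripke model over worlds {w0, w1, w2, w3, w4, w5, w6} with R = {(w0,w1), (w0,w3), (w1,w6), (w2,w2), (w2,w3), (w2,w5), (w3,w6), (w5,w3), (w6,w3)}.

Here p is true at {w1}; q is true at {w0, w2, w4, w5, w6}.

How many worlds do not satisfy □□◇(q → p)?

3

w0: successors {w1, w3}; □◇(q → p) there: w1:T, w3:T. ✓
w1: successors {w6}; □◇(q → p) there: w6:F. ✗
w2: successors {w2, w3, w5}; □◇(q → p) there: w2:F, w3:T, w5:F. ✗
w3: successors {w6}; □◇(q → p) there: w6:F. ✗
w4: no successors, so □□◇(q → p) holds vacuously. ✓
w5: successors {w3}; □◇(q → p) there: w3:T. ✓
w6: successors {w3}; □◇(q → p) there: w3:T. ✓
Satisfying worlds: {w0, w4, w5, w6}.
So □□◇(q → p) fails at the other 3 worlds.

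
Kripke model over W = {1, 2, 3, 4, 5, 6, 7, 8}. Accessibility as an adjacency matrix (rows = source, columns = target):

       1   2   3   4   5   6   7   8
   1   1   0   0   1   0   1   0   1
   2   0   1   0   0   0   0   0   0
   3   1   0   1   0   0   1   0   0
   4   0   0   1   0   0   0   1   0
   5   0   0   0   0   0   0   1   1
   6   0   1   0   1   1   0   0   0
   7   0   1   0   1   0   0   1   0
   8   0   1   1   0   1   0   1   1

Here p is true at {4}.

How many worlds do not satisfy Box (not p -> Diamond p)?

8

1: successors {1, 4, 6, 8}; not p -> Diamond p there: 1:T, 4:T, 6:T, 8:F. ✗
2: successors {2}; not p -> Diamond p there: 2:F. ✗
3: successors {1, 3, 6}; not p -> Diamond p there: 1:T, 3:F, 6:T. ✗
4: successors {3, 7}; not p -> Diamond p there: 3:F, 7:T. ✗
5: successors {7, 8}; not p -> Diamond p there: 7:T, 8:F. ✗
6: successors {2, 4, 5}; not p -> Diamond p there: 2:F, 4:T, 5:F. ✗
7: successors {2, 4, 7}; not p -> Diamond p there: 2:F, 4:T, 7:T. ✗
8: successors {2, 3, 5, 7, 8}; not p -> Diamond p there: 2:F, 3:F, 5:F, 7:T, 8:F. ✗
Satisfying worlds: ∅.
So Box (not p -> Diamond p) fails at the other 8 worlds.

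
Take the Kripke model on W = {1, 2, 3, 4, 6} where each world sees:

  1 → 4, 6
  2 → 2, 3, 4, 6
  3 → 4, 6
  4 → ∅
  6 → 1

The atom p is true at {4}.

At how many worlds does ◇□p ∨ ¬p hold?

4

1: ◇□p is T, ¬p is T. ✓
2: ◇□p is T, ¬p is T. ✓
3: ◇□p is T, ¬p is T. ✓
4: ◇□p is F, ¬p is F. ✗
6: ◇□p is F, ¬p is T. ✓
Satisfying worlds: {1, 2, 3, 6}.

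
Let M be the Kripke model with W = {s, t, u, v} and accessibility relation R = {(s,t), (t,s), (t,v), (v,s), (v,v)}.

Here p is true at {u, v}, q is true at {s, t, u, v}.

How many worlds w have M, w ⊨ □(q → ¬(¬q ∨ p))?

s: successors {t}; q → ¬(¬q ∨ p) there: t:T. ✓
t: successors {s, v}; q → ¬(¬q ∨ p) there: s:T, v:F. ✗
u: no successors, so □(q → ¬(¬q ∨ p)) holds vacuously. ✓
v: successors {s, v}; q → ¬(¬q ∨ p) there: s:T, v:F. ✗
Satisfying worlds: {s, u}.

2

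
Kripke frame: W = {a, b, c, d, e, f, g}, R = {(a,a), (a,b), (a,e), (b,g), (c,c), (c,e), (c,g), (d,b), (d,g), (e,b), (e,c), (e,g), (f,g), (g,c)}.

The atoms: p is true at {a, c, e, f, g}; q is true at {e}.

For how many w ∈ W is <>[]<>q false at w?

2

a: successors {a, b, e}; []<>q there: a:F, b:F, e:F. ✗
b: successors {g}; []<>q there: g:T. ✓
c: successors {c, e, g}; []<>q there: c:F, e:F, g:T. ✓
d: successors {b, g}; []<>q there: b:F, g:T. ✓
e: successors {b, c, g}; []<>q there: b:F, c:F, g:T. ✓
f: successors {g}; []<>q there: g:T. ✓
g: successors {c}; []<>q there: c:F. ✗
Satisfying worlds: {b, c, d, e, f}.
So <>[]<>q fails at the other 2 worlds.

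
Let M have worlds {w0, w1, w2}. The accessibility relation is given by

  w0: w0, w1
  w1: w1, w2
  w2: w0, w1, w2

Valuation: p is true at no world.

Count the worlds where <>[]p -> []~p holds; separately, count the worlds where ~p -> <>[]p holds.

For <>[]p -> []~p:
w0: <>[]p is F, []~p is T. ✓
w1: <>[]p is F, []~p is T. ✓
w2: <>[]p is F, []~p is T. ✓
— 3 worlds.
For ~p -> <>[]p:
w0: ~p is T, <>[]p is F. ✗
w1: ~p is T, <>[]p is F. ✗
w2: ~p is T, <>[]p is F. ✗
— 0 worlds.

3 and 0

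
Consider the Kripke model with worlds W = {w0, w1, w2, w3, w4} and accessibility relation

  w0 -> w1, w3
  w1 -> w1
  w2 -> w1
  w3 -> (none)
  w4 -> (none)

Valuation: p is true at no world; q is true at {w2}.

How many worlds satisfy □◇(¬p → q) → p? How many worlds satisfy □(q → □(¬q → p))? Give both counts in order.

3 and 5

For □◇(¬p → q) → p:
w0: □◇(¬p → q) is F, p is F. ✓
w1: □◇(¬p → q) is F, p is F. ✓
w2: □◇(¬p → q) is F, p is F. ✓
w3: □◇(¬p → q) is T, p is F. ✗
w4: □◇(¬p → q) is T, p is F. ✗
— 3 worlds.
For □(q → □(¬q → p)):
w0: successors {w1, w3}; q → □(¬q → p) there: w1:T, w3:T. ✓
w1: successors {w1}; q → □(¬q → p) there: w1:T. ✓
w2: successors {w1}; q → □(¬q → p) there: w1:T. ✓
w3: no successors, so □(q → □(¬q → p)) holds vacuously. ✓
w4: no successors, so □(q → □(¬q → p)) holds vacuously. ✓
— 5 worlds.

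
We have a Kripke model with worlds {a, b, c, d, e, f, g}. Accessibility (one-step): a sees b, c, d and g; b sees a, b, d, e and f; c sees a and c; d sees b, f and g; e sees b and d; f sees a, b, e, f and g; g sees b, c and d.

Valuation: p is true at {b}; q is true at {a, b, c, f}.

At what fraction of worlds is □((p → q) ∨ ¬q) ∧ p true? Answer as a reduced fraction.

1/7

a: □((p → q) ∨ ¬q) is T, p is F. ✗
b: □((p → q) ∨ ¬q) is T, p is T. ✓
c: □((p → q) ∨ ¬q) is T, p is F. ✗
d: □((p → q) ∨ ¬q) is T, p is F. ✗
e: □((p → q) ∨ ¬q) is T, p is F. ✗
f: □((p → q) ∨ ¬q) is T, p is F. ✗
g: □((p → q) ∨ ¬q) is T, p is F. ✗
That's 1 of 7 worlds, so 1/7.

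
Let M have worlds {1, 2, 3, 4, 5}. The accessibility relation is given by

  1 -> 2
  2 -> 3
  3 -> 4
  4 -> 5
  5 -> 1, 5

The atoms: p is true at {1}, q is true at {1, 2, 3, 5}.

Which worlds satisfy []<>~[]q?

{1}

1: successors {2}; <>~[]q there: 2:T. ✓
2: successors {3}; <>~[]q there: 3:F. ✗
3: successors {4}; <>~[]q there: 4:F. ✗
4: successors {5}; <>~[]q there: 5:F. ✗
5: successors {1, 5}; <>~[]q there: 1:F, 5:F. ✗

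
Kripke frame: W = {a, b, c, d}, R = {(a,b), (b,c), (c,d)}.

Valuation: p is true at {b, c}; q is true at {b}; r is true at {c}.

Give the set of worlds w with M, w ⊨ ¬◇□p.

{b, d}

a: ◇□p is T. ✗
b: ◇□p is F. ✓
c: ◇□p is T. ✗
d: ◇□p is F. ✓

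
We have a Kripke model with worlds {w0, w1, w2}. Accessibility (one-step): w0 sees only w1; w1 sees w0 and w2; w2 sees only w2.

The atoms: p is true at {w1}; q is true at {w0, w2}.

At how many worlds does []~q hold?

1

w0: successors {w1}; ~q there: w1:T. ✓
w1: successors {w0, w2}; ~q there: w0:F, w2:F. ✗
w2: successors {w2}; ~q there: w2:F. ✗
Satisfying worlds: {w0}.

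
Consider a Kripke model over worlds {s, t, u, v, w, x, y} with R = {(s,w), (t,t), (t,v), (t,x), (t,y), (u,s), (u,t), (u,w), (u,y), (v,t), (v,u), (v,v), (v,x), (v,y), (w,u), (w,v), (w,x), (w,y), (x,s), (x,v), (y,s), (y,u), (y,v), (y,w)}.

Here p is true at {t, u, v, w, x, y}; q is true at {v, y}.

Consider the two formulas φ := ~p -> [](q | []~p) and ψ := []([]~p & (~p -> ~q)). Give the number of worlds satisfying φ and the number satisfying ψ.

6 and 0

For ~p -> [](q | []~p):
s: ~p is T, [](q | []~p) is F. ✗
t: ~p is F, [](q | []~p) is F. ✓
u: ~p is F, [](q | []~p) is F. ✓
v: ~p is F, [](q | []~p) is F. ✓
w: ~p is F, [](q | []~p) is F. ✓
x: ~p is F, [](q | []~p) is F. ✓
y: ~p is F, [](q | []~p) is F. ✓
— 6 worlds.
For []([]~p & (~p -> ~q)):
s: successors {w}; []~p & (~p -> ~q) there: w:F. ✗
t: successors {t, v, x, y}; []~p & (~p -> ~q) there: t:F, v:F, x:F, y:F. ✗
u: successors {s, t, w, y}; []~p & (~p -> ~q) there: s:F, t:F, w:F, y:F. ✗
v: successors {t, u, v, x, y}; []~p & (~p -> ~q) there: t:F, u:F, v:F, x:F, y:F. ✗
w: successors {u, v, x, y}; []~p & (~p -> ~q) there: u:F, v:F, x:F, y:F. ✗
x: successors {s, v}; []~p & (~p -> ~q) there: s:F, v:F. ✗
y: successors {s, u, v, w}; []~p & (~p -> ~q) there: s:F, u:F, v:F, w:F. ✗
— 0 worlds.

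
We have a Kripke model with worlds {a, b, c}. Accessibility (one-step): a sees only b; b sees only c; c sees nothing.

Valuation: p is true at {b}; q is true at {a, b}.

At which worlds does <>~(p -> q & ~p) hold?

{a}

a: successors {b}; ~(p -> q & ~p) there: b:T. ✓
b: successors {c}; ~(p -> q & ~p) there: c:F. ✗
c: no successors, so <>~(p -> q & ~p) fails. ✗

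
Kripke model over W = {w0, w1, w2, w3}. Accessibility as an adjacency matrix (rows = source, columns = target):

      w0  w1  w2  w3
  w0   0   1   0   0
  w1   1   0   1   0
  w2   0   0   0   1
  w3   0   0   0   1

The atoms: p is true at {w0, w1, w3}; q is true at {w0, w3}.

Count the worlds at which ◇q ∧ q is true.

1

w0: ◇q is F, q is T. ✗
w1: ◇q is T, q is F. ✗
w2: ◇q is T, q is F. ✗
w3: ◇q is T, q is T. ✓
Satisfying worlds: {w3}.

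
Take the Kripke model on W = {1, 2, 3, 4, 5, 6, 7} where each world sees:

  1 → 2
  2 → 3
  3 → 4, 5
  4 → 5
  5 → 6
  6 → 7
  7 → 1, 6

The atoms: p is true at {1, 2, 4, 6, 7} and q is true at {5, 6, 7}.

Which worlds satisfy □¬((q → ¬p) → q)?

1: successors {2}; ¬((q → ¬p) → q) there: 2:T. ✓
2: successors {3}; ¬((q → ¬p) → q) there: 3:T. ✓
3: successors {4, 5}; ¬((q → ¬p) → q) there: 4:T, 5:F. ✗
4: successors {5}; ¬((q → ¬p) → q) there: 5:F. ✗
5: successors {6}; ¬((q → ¬p) → q) there: 6:F. ✗
6: successors {7}; ¬((q → ¬p) → q) there: 7:F. ✗
7: successors {1, 6}; ¬((q → ¬p) → q) there: 1:T, 6:F. ✗

{1, 2}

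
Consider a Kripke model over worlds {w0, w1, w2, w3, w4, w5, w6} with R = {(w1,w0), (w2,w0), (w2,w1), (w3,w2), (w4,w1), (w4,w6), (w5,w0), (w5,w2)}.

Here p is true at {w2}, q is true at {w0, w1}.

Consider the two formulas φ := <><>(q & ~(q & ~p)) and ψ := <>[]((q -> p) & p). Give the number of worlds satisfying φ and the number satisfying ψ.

0 and 4

For <><>(q & ~(q & ~p)):
w0: no successors, so <><>(q & ~(q & ~p)) fails. ✗
w1: successors {w0}; <>(q & ~(q & ~p)) there: w0:F. ✗
w2: successors {w0, w1}; <>(q & ~(q & ~p)) there: w0:F, w1:F. ✗
w3: successors {w2}; <>(q & ~(q & ~p)) there: w2:F. ✗
w4: successors {w1, w6}; <>(q & ~(q & ~p)) there: w1:F, w6:F. ✗
w5: successors {w0, w2}; <>(q & ~(q & ~p)) there: w0:F, w2:F. ✗
w6: no successors, so <><>(q & ~(q & ~p)) fails. ✗
— 0 worlds.
For <>[]((q -> p) & p):
w0: no successors, so <>[]((q -> p) & p) fails. ✗
w1: successors {w0}; []((q -> p) & p) there: w0:T. ✓
w2: successors {w0, w1}; []((q -> p) & p) there: w0:T, w1:F. ✓
w3: successors {w2}; []((q -> p) & p) there: w2:F. ✗
w4: successors {w1, w6}; []((q -> p) & p) there: w1:F, w6:T. ✓
w5: successors {w0, w2}; []((q -> p) & p) there: w0:T, w2:F. ✓
w6: no successors, so <>[]((q -> p) & p) fails. ✗
— 4 worlds.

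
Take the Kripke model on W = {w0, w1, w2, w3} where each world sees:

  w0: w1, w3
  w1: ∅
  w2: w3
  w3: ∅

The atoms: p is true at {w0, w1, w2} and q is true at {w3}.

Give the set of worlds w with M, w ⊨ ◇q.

{w0, w2}

w0: successors {w1, w3}; q there: w1:F, w3:T. ✓
w1: no successors, so ◇q fails. ✗
w2: successors {w3}; q there: w3:T. ✓
w3: no successors, so ◇q fails. ✗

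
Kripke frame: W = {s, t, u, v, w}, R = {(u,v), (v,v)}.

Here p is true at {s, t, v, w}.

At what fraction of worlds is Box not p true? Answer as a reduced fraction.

s: no successors, so Box not p holds vacuously. ✓
t: no successors, so Box not p holds vacuously. ✓
u: successors {v}; not p there: v:F. ✗
v: successors {v}; not p there: v:F. ✗
w: no successors, so Box not p holds vacuously. ✓
That's 3 of 5 worlds, so 3/5.

3/5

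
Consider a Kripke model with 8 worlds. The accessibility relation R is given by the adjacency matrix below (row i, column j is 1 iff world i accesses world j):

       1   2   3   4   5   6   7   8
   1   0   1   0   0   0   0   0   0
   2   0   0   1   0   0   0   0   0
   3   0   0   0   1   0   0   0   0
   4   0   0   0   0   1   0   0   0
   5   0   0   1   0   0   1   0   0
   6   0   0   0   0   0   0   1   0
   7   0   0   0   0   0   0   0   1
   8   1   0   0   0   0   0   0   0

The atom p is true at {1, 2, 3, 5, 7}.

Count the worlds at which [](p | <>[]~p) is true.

1: successors {2}; p | <>[]~p there: 2:T. ✓
2: successors {3}; p | <>[]~p there: 3:T. ✓
3: successors {4}; p | <>[]~p there: 4:F. ✗
4: successors {5}; p | <>[]~p there: 5:T. ✓
5: successors {3, 6}; p | <>[]~p there: 3:T, 6:T. ✓
6: successors {7}; p | <>[]~p there: 7:T. ✓
7: successors {8}; p | <>[]~p there: 8:F. ✗
8: successors {1}; p | <>[]~p there: 1:T. ✓
Satisfying worlds: {1, 2, 4, 5, 6, 8}.

6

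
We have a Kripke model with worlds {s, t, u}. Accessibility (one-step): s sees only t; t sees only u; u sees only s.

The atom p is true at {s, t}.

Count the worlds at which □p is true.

s: successors {t}; p there: t:T. ✓
t: successors {u}; p there: u:F. ✗
u: successors {s}; p there: s:T. ✓
Satisfying worlds: {s, u}.

2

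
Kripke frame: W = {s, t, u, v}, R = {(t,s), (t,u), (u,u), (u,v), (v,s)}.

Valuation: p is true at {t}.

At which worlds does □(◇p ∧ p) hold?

s: no successors, so □(◇p ∧ p) holds vacuously. ✓
t: successors {s, u}; ◇p ∧ p there: s:F, u:F. ✗
u: successors {u, v}; ◇p ∧ p there: u:F, v:F. ✗
v: successors {s}; ◇p ∧ p there: s:F. ✗

{s}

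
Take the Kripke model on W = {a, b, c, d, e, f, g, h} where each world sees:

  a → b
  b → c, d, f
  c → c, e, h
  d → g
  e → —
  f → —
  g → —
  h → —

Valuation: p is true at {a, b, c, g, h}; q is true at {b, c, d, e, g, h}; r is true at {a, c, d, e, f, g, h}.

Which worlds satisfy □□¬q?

a: successors {b}; □¬q there: b:F. ✗
b: successors {c, d, f}; □¬q there: c:F, d:F, f:T. ✗
c: successors {c, e, h}; □¬q there: c:F, e:T, h:T. ✗
d: successors {g}; □¬q there: g:T. ✓
e: no successors, so □□¬q holds vacuously. ✓
f: no successors, so □□¬q holds vacuously. ✓
g: no successors, so □□¬q holds vacuously. ✓
h: no successors, so □□¬q holds vacuously. ✓

{d, e, f, g, h}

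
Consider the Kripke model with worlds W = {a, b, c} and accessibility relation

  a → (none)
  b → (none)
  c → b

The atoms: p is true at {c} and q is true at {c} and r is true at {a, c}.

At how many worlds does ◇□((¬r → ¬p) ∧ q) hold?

1

a: no successors, so ◇□((¬r → ¬p) ∧ q) fails. ✗
b: no successors, so ◇□((¬r → ¬p) ∧ q) fails. ✗
c: successors {b}; □((¬r → ¬p) ∧ q) there: b:T. ✓
Satisfying worlds: {c}.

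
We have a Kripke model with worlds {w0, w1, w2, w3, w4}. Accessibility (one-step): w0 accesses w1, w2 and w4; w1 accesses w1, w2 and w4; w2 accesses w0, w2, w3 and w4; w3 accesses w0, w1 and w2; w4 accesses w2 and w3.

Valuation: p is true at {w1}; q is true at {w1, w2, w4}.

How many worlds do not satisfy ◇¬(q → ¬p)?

w0: successors {w1, w2, w4}; ¬(q → ¬p) there: w1:T, w2:F, w4:F. ✓
w1: successors {w1, w2, w4}; ¬(q → ¬p) there: w1:T, w2:F, w4:F. ✓
w2: successors {w0, w2, w3, w4}; ¬(q → ¬p) there: w0:F, w2:F, w3:F, w4:F. ✗
w3: successors {w0, w1, w2}; ¬(q → ¬p) there: w0:F, w1:T, w2:F. ✓
w4: successors {w2, w3}; ¬(q → ¬p) there: w2:F, w3:F. ✗
Satisfying worlds: {w0, w1, w3}.
So ◇¬(q → ¬p) fails at the other 2 worlds.

2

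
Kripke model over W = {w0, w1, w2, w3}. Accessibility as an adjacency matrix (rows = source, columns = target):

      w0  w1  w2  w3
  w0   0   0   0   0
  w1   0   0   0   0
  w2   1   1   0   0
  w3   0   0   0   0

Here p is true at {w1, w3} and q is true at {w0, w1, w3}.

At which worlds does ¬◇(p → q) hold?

{w0, w1, w3}

w0: ◇(p → q) is F. ✓
w1: ◇(p → q) is F. ✓
w2: ◇(p → q) is T. ✗
w3: ◇(p → q) is F. ✓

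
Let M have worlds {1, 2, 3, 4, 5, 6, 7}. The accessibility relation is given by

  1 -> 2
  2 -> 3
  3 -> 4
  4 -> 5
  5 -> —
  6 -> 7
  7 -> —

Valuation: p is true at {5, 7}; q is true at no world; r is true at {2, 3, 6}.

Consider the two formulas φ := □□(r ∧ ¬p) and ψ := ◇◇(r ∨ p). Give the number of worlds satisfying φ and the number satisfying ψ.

5 and 2

For □□(r ∧ ¬p):
1: successors {2}; □(r ∧ ¬p) there: 2:T. ✓
2: successors {3}; □(r ∧ ¬p) there: 3:F. ✗
3: successors {4}; □(r ∧ ¬p) there: 4:F. ✗
4: successors {5}; □(r ∧ ¬p) there: 5:T. ✓
5: no successors, so □□(r ∧ ¬p) holds vacuously. ✓
6: successors {7}; □(r ∧ ¬p) there: 7:T. ✓
7: no successors, so □□(r ∧ ¬p) holds vacuously. ✓
— 5 worlds.
For ◇◇(r ∨ p):
1: successors {2}; ◇(r ∨ p) there: 2:T. ✓
2: successors {3}; ◇(r ∨ p) there: 3:F. ✗
3: successors {4}; ◇(r ∨ p) there: 4:T. ✓
4: successors {5}; ◇(r ∨ p) there: 5:F. ✗
5: no successors, so ◇◇(r ∨ p) fails. ✗
6: successors {7}; ◇(r ∨ p) there: 7:F. ✗
7: no successors, so ◇◇(r ∨ p) fails. ✗
— 2 worlds.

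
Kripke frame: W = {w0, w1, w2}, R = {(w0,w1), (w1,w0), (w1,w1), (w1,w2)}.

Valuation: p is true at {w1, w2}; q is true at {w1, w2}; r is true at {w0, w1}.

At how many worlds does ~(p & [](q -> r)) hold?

w0: p & [](q -> r) is F. ✓
w1: p & [](q -> r) is F. ✓
w2: p & [](q -> r) is T. ✗
Satisfying worlds: {w0, w1}.

2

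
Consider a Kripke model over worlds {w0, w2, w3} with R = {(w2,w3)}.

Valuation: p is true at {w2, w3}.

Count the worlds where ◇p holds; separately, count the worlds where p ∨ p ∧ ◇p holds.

1 and 2

For ◇p:
w0: no successors, so ◇p fails. ✗
w2: successors {w3}; p there: w3:T. ✓
w3: no successors, so ◇p fails. ✗
— 1 world.
For p ∨ p ∧ ◇p:
w0: p is F, p ∧ ◇p is F. ✗
w2: p is T, p ∧ ◇p is T. ✓
w3: p is T, p ∧ ◇p is F. ✓
— 2 worlds.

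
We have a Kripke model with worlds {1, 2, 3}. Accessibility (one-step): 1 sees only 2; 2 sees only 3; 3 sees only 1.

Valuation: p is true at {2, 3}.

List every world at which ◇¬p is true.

1: successors {2}; ¬p there: 2:F. ✗
2: successors {3}; ¬p there: 3:F. ✗
3: successors {1}; ¬p there: 1:T. ✓

{3}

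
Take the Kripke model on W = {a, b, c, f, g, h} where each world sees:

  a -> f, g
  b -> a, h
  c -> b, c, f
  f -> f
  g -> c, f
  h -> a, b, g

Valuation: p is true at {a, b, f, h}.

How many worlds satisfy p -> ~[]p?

a: p is T, ~[]p is T. ✓
b: p is T, ~[]p is F. ✗
c: p is F, ~[]p is T. ✓
f: p is T, ~[]p is F. ✗
g: p is F, ~[]p is T. ✓
h: p is T, ~[]p is T. ✓
Satisfying worlds: {a, c, g, h}.

4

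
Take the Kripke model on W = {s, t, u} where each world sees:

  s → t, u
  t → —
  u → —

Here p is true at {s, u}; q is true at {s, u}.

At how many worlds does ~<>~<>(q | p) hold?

2

s: <>~<>(q | p) is T. ✗
t: <>~<>(q | p) is F. ✓
u: <>~<>(q | p) is F. ✓
Satisfying worlds: {t, u}.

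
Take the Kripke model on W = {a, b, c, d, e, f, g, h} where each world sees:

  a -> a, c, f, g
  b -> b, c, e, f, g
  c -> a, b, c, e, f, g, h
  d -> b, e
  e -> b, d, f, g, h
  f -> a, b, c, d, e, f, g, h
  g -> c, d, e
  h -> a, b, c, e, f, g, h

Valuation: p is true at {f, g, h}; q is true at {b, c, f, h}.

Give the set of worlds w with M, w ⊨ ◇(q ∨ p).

{a, b, c, d, e, f, g, h}

a: successors {a, c, f, g}; q ∨ p there: a:F, c:T, f:T, g:T. ✓
b: successors {b, c, e, f, g}; q ∨ p there: b:T, c:T, e:F, f:T, g:T. ✓
c: successors {a, b, c, e, f, g, h}; q ∨ p there: a:F, b:T, c:T, e:F, f:T, g:T, h:T. ✓
d: successors {b, e}; q ∨ p there: b:T, e:F. ✓
e: successors {b, d, f, g, h}; q ∨ p there: b:T, d:F, f:T, g:T, h:T. ✓
f: successors {a, b, c, d, e, f, g, h}; q ∨ p there: a:F, b:T, c:T, d:F, e:F, f:T, g:T, h:T. ✓
g: successors {c, d, e}; q ∨ p there: c:T, d:F, e:F. ✓
h: successors {a, b, c, e, f, g, h}; q ∨ p there: a:F, b:T, c:T, e:F, f:T, g:T, h:T. ✓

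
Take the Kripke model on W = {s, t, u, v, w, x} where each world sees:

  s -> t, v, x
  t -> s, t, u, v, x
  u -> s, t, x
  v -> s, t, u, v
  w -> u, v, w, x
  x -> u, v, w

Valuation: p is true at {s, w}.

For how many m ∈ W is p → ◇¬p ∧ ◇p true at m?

5

s: p is T, ◇¬p ∧ ◇p is F. ✗
t: p is F, ◇¬p ∧ ◇p is T. ✓
u: p is F, ◇¬p ∧ ◇p is T. ✓
v: p is F, ◇¬p ∧ ◇p is T. ✓
w: p is T, ◇¬p ∧ ◇p is T. ✓
x: p is F, ◇¬p ∧ ◇p is T. ✓
Satisfying worlds: {t, u, v, w, x}.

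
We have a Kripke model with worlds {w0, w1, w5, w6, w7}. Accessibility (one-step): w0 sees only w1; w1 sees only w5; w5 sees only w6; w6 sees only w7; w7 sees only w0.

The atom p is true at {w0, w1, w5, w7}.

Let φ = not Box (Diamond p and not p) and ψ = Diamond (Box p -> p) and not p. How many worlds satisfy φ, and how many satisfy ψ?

4 and 1

For not Box (Diamond p and not p):
w0: Box (Diamond p and not p) is F. ✓
w1: Box (Diamond p and not p) is F. ✓
w5: Box (Diamond p and not p) is T. ✗
w6: Box (Diamond p and not p) is F. ✓
w7: Box (Diamond p and not p) is F. ✓
— 4 worlds.
For Diamond (Box p -> p) and not p:
w0: Diamond (Box p -> p) is T, not p is F. ✗
w1: Diamond (Box p -> p) is T, not p is F. ✗
w5: Diamond (Box p -> p) is F, not p is F. ✗
w6: Diamond (Box p -> p) is T, not p is T. ✓
w7: Diamond (Box p -> p) is T, not p is F. ✗
— 1 world.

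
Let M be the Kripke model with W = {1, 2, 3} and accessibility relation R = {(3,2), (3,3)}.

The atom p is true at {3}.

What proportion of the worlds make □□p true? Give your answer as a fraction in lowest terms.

2/3

1: no successors, so □□p holds vacuously. ✓
2: no successors, so □□p holds vacuously. ✓
3: successors {2, 3}; □p there: 2:T, 3:F. ✗
That's 2 of 3 worlds, so 2/3.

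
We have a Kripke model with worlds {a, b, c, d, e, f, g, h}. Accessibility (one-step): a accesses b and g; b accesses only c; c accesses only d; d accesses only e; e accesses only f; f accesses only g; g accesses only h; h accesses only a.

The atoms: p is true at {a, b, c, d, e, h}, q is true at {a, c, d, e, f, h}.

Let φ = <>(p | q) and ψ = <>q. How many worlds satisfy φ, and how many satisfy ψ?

7 and 6

For <>(p | q):
a: successors {b, g}; p | q there: b:T, g:F. ✓
b: successors {c}; p | q there: c:T. ✓
c: successors {d}; p | q there: d:T. ✓
d: successors {e}; p | q there: e:T. ✓
e: successors {f}; p | q there: f:T. ✓
f: successors {g}; p | q there: g:F. ✗
g: successors {h}; p | q there: h:T. ✓
h: successors {a}; p | q there: a:T. ✓
— 7 worlds.
For <>q:
a: successors {b, g}; q there: b:F, g:F. ✗
b: successors {c}; q there: c:T. ✓
c: successors {d}; q there: d:T. ✓
d: successors {e}; q there: e:T. ✓
e: successors {f}; q there: f:T. ✓
f: successors {g}; q there: g:F. ✗
g: successors {h}; q there: h:T. ✓
h: successors {a}; q there: a:T. ✓
— 6 worlds.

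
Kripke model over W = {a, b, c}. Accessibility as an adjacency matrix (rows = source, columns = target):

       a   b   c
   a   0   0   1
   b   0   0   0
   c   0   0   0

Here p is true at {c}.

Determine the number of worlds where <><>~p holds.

a: successors {c}; <>~p there: c:F. ✗
b: no successors, so <><>~p fails. ✗
c: no successors, so <><>~p fails. ✗
Satisfying worlds: ∅.

0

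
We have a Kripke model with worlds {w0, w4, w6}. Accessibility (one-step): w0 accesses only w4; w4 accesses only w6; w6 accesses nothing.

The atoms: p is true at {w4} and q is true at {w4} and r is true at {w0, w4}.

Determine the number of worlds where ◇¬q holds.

1

w0: successors {w4}; ¬q there: w4:F. ✗
w4: successors {w6}; ¬q there: w6:T. ✓
w6: no successors, so ◇¬q fails. ✗
Satisfying worlds: {w4}.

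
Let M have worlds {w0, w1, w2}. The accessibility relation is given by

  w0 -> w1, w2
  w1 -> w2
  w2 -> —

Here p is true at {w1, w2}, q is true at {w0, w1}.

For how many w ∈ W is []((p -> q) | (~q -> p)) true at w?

3

w0: successors {w1, w2}; (p -> q) | (~q -> p) there: w1:T, w2:T. ✓
w1: successors {w2}; (p -> q) | (~q -> p) there: w2:T. ✓
w2: no successors, so []((p -> q) | (~q -> p)) holds vacuously. ✓
Satisfying worlds: {w0, w1, w2}.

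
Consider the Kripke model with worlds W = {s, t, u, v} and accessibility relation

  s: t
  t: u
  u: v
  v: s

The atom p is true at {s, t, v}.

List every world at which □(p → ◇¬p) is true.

s: successors {t}; p → ◇¬p there: t:T. ✓
t: successors {u}; p → ◇¬p there: u:T. ✓
u: successors {v}; p → ◇¬p there: v:F. ✗
v: successors {s}; p → ◇¬p there: s:F. ✗

{s, t}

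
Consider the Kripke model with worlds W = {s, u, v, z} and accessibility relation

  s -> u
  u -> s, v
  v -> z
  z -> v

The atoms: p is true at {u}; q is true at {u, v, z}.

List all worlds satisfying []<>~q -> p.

s: []<>~q is T, p is F. ✗
u: []<>~q is F, p is T. ✓
v: []<>~q is F, p is F. ✓
z: []<>~q is F, p is F. ✓

{u, v, z}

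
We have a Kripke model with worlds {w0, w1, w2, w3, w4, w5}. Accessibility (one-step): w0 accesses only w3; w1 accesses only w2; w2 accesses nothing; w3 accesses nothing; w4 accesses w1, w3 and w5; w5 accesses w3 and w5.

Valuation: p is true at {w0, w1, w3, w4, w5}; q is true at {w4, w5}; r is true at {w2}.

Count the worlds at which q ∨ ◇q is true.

w0: q is F, ◇q is F. ✗
w1: q is F, ◇q is F. ✗
w2: q is F, ◇q is F. ✗
w3: q is F, ◇q is F. ✗
w4: q is T, ◇q is T. ✓
w5: q is T, ◇q is T. ✓
Satisfying worlds: {w4, w5}.

2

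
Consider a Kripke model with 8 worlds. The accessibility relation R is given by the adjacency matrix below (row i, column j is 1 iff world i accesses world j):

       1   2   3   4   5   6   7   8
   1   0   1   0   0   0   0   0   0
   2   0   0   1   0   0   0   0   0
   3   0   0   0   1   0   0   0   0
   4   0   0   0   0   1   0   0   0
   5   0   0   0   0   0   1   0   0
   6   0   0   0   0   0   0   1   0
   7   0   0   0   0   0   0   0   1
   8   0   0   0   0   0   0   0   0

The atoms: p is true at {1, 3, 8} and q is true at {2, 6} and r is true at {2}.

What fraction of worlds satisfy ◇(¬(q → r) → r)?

1: successors {2}; ¬(q → r) → r there: 2:T. ✓
2: successors {3}; ¬(q → r) → r there: 3:T. ✓
3: successors {4}; ¬(q → r) → r there: 4:T. ✓
4: successors {5}; ¬(q → r) → r there: 5:T. ✓
5: successors {6}; ¬(q → r) → r there: 6:F. ✗
6: successors {7}; ¬(q → r) → r there: 7:T. ✓
7: successors {8}; ¬(q → r) → r there: 8:T. ✓
8: no successors, so ◇(¬(q → r) → r) fails. ✗
That's 6 of 8 worlds, so 6/8 = 3/4.

3/4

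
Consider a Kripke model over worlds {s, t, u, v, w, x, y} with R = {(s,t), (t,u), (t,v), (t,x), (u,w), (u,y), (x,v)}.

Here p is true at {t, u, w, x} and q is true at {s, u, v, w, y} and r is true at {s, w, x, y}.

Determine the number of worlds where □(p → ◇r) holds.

s: successors {t}; p → ◇r there: t:T. ✓
t: successors {u, v, x}; p → ◇r there: u:T, v:T, x:F. ✗
u: successors {w, y}; p → ◇r there: w:F, y:T. ✗
v: no successors, so □(p → ◇r) holds vacuously. ✓
w: no successors, so □(p → ◇r) holds vacuously. ✓
x: successors {v}; p → ◇r there: v:T. ✓
y: no successors, so □(p → ◇r) holds vacuously. ✓
Satisfying worlds: {s, v, w, x, y}.

5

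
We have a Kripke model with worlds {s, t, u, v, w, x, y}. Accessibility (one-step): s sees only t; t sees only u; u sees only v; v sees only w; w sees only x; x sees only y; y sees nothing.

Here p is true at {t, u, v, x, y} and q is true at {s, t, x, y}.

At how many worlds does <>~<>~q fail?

s: successors {t}; ~<>~q there: t:F. ✗
t: successors {u}; ~<>~q there: u:F. ✗
u: successors {v}; ~<>~q there: v:F. ✗
v: successors {w}; ~<>~q there: w:T. ✓
w: successors {x}; ~<>~q there: x:T. ✓
x: successors {y}; ~<>~q there: y:T. ✓
y: no successors, so <>~<>~q fails. ✗
Satisfying worlds: {v, w, x}.
So <>~<>~q fails at the other 4 worlds.

4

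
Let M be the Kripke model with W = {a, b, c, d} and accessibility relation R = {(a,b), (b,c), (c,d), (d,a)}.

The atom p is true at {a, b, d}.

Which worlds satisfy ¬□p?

{b}

a: □p is T. ✗
b: □p is F. ✓
c: □p is T. ✗
d: □p is T. ✗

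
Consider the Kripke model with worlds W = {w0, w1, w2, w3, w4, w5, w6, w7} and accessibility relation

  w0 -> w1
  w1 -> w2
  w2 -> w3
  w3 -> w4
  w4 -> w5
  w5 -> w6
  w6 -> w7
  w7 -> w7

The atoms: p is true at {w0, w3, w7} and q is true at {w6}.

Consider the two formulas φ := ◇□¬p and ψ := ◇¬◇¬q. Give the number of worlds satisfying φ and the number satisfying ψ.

4 and 1

For ◇□¬p:
w0: successors {w1}; □¬p there: w1:T. ✓
w1: successors {w2}; □¬p there: w2:F. ✗
w2: successors {w3}; □¬p there: w3:T. ✓
w3: successors {w4}; □¬p there: w4:T. ✓
w4: successors {w5}; □¬p there: w5:T. ✓
w5: successors {w6}; □¬p there: w6:F. ✗
w6: successors {w7}; □¬p there: w7:F. ✗
w7: successors {w7}; □¬p there: w7:F. ✗
— 4 worlds.
For ◇¬◇¬q:
w0: successors {w1}; ¬◇¬q there: w1:F. ✗
w1: successors {w2}; ¬◇¬q there: w2:F. ✗
w2: successors {w3}; ¬◇¬q there: w3:F. ✗
w3: successors {w4}; ¬◇¬q there: w4:F. ✗
w4: successors {w5}; ¬◇¬q there: w5:T. ✓
w5: successors {w6}; ¬◇¬q there: w6:F. ✗
w6: successors {w7}; ¬◇¬q there: w7:F. ✗
w7: successors {w7}; ¬◇¬q there: w7:F. ✗
— 1 world.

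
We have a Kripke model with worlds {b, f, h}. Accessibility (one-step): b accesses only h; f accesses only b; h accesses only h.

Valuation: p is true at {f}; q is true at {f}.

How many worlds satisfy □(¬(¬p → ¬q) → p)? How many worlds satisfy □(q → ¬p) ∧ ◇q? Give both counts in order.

For □(¬(¬p → ¬q) → p):
b: successors {h}; ¬(¬p → ¬q) → p there: h:T. ✓
f: successors {b}; ¬(¬p → ¬q) → p there: b:T. ✓
h: successors {h}; ¬(¬p → ¬q) → p there: h:T. ✓
— 3 worlds.
For □(q → ¬p) ∧ ◇q:
b: □(q → ¬p) is T, ◇q is F. ✗
f: □(q → ¬p) is T, ◇q is F. ✗
h: □(q → ¬p) is T, ◇q is F. ✗
— 0 worlds.

3 and 0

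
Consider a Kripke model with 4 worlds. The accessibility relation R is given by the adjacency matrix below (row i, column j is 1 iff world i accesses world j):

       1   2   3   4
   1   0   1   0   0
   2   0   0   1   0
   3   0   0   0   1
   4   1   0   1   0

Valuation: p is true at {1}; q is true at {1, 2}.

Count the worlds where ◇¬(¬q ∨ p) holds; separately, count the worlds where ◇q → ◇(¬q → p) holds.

For ◇¬(¬q ∨ p):
1: successors {2}; ¬(¬q ∨ p) there: 2:T. ✓
2: successors {3}; ¬(¬q ∨ p) there: 3:F. ✗
3: successors {4}; ¬(¬q ∨ p) there: 4:F. ✗
4: successors {1, 3}; ¬(¬q ∨ p) there: 1:F, 3:F. ✗
— 1 world.
For ◇q → ◇(¬q → p):
1: ◇q is T, ◇(¬q → p) is T. ✓
2: ◇q is F, ◇(¬q → p) is F. ✓
3: ◇q is F, ◇(¬q → p) is F. ✓
4: ◇q is T, ◇(¬q → p) is T. ✓
— 4 worlds.

1 and 4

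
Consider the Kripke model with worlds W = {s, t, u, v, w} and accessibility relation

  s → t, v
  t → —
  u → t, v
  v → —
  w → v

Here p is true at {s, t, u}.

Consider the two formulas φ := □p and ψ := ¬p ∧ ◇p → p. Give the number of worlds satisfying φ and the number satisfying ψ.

For □p:
s: successors {t, v}; p there: t:T, v:F. ✗
t: no successors, so □p holds vacuously. ✓
u: successors {t, v}; p there: t:T, v:F. ✗
v: no successors, so □p holds vacuously. ✓
w: successors {v}; p there: v:F. ✗
— 2 worlds.
For ¬p ∧ ◇p → p:
s: ¬p ∧ ◇p is F, p is T. ✓
t: ¬p ∧ ◇p is F, p is T. ✓
u: ¬p ∧ ◇p is F, p is T. ✓
v: ¬p ∧ ◇p is F, p is F. ✓
w: ¬p ∧ ◇p is F, p is F. ✓
— 5 worlds.

2 and 5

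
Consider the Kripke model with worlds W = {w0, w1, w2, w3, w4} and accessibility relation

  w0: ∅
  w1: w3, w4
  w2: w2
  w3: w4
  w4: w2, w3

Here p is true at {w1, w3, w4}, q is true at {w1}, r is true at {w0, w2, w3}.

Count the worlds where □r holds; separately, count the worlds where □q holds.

For □r:
w0: no successors, so □r holds vacuously. ✓
w1: successors {w3, w4}; r there: w3:T, w4:F. ✗
w2: successors {w2}; r there: w2:T. ✓
w3: successors {w4}; r there: w4:F. ✗
w4: successors {w2, w3}; r there: w2:T, w3:T. ✓
— 3 worlds.
For □q:
w0: no successors, so □q holds vacuously. ✓
w1: successors {w3, w4}; q there: w3:F, w4:F. ✗
w2: successors {w2}; q there: w2:F. ✗
w3: successors {w4}; q there: w4:F. ✗
w4: successors {w2, w3}; q there: w2:F, w3:F. ✗
— 1 world.

3 and 1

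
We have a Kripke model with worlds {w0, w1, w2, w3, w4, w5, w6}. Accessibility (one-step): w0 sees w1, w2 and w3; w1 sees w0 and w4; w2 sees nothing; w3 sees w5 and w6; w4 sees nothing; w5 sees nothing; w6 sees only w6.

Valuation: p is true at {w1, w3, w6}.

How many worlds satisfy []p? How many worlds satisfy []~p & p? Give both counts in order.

For []p:
w0: successors {w1, w2, w3}; p there: w1:T, w2:F, w3:T. ✗
w1: successors {w0, w4}; p there: w0:F, w4:F. ✗
w2: no successors, so []p holds vacuously. ✓
w3: successors {w5, w6}; p there: w5:F, w6:T. ✗
w4: no successors, so []p holds vacuously. ✓
w5: no successors, so []p holds vacuously. ✓
w6: successors {w6}; p there: w6:T. ✓
— 4 worlds.
For []~p & p:
w0: []~p is F, p is F. ✗
w1: []~p is T, p is T. ✓
w2: []~p is T, p is F. ✗
w3: []~p is F, p is T. ✗
w4: []~p is T, p is F. ✗
w5: []~p is T, p is F. ✗
w6: []~p is F, p is T. ✗
— 1 world.

4 and 1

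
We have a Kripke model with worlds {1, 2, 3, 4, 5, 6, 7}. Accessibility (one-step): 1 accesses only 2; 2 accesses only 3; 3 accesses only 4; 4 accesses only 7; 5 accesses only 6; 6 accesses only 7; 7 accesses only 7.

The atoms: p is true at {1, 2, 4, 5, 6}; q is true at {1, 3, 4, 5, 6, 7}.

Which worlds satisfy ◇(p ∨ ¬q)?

1: successors {2}; p ∨ ¬q there: 2:T. ✓
2: successors {3}; p ∨ ¬q there: 3:F. ✗
3: successors {4}; p ∨ ¬q there: 4:T. ✓
4: successors {7}; p ∨ ¬q there: 7:F. ✗
5: successors {6}; p ∨ ¬q there: 6:T. ✓
6: successors {7}; p ∨ ¬q there: 7:F. ✗
7: successors {7}; p ∨ ¬q there: 7:F. ✗

{1, 3, 5}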